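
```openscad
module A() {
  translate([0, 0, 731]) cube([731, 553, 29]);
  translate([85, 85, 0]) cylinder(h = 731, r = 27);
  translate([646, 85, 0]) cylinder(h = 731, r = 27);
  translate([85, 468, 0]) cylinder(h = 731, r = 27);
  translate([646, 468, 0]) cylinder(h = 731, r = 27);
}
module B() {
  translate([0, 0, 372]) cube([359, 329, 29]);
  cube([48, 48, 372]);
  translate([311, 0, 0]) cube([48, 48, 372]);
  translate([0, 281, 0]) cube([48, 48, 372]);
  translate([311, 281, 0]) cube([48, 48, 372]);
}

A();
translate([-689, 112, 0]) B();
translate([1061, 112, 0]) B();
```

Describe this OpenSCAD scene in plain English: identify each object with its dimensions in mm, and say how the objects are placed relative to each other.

A is a table: top 731 mm (x) × 553 mm (y), 29 mm thick, upper face at z = 760 mm, on four round legs of 54 mm diameter, each leg's bounding box inset 58 mm from the nearest pair of top edges, running from z = 0 to the bottom of the top.

B is a four-legged stool. The seat is 359×329 mm, 29 mm thick, top at z = 401 mm. It stands on four square legs, each 48×48 mm in cross-section, from z = 0 to the seat underside, each flush with a corner of the seat.

Two stools sit around the table at the −x, +x sides.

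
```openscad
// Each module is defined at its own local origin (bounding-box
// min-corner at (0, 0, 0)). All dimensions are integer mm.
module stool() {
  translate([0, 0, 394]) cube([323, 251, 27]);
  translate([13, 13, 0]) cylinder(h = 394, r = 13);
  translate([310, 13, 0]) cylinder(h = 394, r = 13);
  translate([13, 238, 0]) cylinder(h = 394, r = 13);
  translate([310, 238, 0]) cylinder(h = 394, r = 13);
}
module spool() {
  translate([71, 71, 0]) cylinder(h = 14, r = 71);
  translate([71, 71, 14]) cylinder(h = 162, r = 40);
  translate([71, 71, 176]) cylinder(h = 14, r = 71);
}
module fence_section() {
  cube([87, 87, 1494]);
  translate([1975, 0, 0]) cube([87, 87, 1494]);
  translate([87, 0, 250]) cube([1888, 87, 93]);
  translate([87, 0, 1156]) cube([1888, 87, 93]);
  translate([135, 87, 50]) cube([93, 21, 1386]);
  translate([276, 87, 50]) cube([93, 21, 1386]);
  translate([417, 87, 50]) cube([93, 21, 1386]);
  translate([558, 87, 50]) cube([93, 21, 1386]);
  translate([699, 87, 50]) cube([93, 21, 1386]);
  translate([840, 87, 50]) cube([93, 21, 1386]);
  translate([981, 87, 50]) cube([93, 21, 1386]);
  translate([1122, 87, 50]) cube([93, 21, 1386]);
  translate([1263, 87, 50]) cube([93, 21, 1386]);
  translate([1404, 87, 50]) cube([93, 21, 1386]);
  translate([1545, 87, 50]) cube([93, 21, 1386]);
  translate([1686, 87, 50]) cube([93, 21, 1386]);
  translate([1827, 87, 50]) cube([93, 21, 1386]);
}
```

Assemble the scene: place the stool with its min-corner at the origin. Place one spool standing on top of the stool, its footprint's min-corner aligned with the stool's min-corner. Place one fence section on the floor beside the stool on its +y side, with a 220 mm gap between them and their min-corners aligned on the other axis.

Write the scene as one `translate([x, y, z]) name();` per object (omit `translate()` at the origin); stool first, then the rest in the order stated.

stool();
translate([0, 0, 421]) spool();
translate([0, 471, 0]) fence_section();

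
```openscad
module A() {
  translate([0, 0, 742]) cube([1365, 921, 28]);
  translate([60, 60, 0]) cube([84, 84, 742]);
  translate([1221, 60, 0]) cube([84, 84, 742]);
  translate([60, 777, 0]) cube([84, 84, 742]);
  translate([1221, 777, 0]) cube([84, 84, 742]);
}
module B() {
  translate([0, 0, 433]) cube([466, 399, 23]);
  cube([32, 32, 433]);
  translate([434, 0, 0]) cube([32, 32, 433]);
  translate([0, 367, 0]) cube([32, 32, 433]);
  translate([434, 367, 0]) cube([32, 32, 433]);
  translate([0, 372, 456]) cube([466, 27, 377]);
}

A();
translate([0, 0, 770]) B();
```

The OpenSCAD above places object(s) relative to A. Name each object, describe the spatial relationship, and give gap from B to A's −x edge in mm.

The chair's min-x is at 0; the table's min-x is 0; gap = 0 mm.

A is a table. B is a chair. The chair is on top of the table. The gap from the chair to the table's −x edge is 0 mm.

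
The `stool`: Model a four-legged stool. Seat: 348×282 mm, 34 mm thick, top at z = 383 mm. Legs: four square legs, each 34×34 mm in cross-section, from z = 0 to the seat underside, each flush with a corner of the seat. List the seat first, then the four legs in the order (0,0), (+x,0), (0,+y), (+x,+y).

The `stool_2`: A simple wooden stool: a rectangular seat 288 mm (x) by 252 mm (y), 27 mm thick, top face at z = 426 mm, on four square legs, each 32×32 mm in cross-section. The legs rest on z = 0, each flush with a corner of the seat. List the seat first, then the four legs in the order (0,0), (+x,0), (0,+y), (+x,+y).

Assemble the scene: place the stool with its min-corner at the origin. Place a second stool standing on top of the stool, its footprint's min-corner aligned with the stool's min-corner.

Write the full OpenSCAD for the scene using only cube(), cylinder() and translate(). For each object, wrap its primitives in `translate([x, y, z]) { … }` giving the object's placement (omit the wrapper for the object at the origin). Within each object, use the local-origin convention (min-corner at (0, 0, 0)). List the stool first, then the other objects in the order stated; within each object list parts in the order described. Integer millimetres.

translate([0, 0, 349]) cube([348, 282, 34]);
cube([34, 34, 349]);
translate([314, 0, 0]) cube([34, 34, 349]);
translate([0, 248, 0]) cube([34, 34, 349]);
translate([314, 248, 0]) cube([34, 34, 349]);
translate([0, 0, 383]) {
  translate([0, 0, 399]) cube([288, 252, 27]);
  cube([32, 32, 399]);
  translate([256, 0, 0]) cube([32, 32, 399]);
  translate([0, 220, 0]) cube([32, 32, 399]);
  translate([256, 220, 0]) cube([32, 32, 399]);
}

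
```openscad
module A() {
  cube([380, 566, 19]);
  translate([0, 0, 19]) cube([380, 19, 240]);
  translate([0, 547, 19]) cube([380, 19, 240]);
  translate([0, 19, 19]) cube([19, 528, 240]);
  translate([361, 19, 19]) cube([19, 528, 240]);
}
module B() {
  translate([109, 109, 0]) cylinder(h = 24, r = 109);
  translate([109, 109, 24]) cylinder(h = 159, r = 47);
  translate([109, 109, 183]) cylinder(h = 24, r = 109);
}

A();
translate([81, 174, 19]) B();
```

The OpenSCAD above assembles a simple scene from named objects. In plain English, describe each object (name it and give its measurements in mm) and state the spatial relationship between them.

A is an open storage box with external size 380×566×259 mm and wall thickness 19 mm (the base is also 19 mm thick). The base covers the whole footprint; the four walls stand on the base, with the y-facing walls full-width and the x-facing walls fitting between their inner faces.

B is a spool: two coaxial disc flanges of radius 109 mm and thickness 24 mm, joined by a core cylinder of radius 47 mm and height 159 mm. The lower flange rests on z = 0 and the three cylinders share a vertical axis.

The spool sits inside the open box, centred.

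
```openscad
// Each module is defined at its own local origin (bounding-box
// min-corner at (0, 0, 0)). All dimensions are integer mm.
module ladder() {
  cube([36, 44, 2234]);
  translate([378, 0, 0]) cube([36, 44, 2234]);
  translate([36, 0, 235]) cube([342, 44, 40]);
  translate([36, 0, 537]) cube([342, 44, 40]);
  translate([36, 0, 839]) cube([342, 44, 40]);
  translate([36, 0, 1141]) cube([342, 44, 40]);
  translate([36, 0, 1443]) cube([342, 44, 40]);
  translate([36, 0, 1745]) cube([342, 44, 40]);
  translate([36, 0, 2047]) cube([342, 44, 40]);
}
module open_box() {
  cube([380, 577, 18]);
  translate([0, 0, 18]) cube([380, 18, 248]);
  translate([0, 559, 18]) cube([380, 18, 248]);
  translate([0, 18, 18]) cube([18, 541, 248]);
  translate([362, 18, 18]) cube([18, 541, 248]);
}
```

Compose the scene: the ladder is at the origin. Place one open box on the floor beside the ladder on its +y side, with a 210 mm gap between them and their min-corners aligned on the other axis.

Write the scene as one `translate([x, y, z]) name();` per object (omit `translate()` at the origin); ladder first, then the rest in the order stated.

ladder();
translate([0, 254, 0]) open_box();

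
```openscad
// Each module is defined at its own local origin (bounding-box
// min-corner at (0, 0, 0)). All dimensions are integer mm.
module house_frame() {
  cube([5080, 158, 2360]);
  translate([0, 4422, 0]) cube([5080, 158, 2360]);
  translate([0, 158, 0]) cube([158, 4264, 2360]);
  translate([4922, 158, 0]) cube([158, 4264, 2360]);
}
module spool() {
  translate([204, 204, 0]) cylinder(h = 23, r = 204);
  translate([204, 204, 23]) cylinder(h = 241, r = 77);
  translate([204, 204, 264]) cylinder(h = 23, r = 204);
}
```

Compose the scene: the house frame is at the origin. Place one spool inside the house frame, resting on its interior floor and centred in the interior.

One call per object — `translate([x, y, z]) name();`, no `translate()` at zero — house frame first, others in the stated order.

house_frame();
translate([2336, 2086, 0]) spool();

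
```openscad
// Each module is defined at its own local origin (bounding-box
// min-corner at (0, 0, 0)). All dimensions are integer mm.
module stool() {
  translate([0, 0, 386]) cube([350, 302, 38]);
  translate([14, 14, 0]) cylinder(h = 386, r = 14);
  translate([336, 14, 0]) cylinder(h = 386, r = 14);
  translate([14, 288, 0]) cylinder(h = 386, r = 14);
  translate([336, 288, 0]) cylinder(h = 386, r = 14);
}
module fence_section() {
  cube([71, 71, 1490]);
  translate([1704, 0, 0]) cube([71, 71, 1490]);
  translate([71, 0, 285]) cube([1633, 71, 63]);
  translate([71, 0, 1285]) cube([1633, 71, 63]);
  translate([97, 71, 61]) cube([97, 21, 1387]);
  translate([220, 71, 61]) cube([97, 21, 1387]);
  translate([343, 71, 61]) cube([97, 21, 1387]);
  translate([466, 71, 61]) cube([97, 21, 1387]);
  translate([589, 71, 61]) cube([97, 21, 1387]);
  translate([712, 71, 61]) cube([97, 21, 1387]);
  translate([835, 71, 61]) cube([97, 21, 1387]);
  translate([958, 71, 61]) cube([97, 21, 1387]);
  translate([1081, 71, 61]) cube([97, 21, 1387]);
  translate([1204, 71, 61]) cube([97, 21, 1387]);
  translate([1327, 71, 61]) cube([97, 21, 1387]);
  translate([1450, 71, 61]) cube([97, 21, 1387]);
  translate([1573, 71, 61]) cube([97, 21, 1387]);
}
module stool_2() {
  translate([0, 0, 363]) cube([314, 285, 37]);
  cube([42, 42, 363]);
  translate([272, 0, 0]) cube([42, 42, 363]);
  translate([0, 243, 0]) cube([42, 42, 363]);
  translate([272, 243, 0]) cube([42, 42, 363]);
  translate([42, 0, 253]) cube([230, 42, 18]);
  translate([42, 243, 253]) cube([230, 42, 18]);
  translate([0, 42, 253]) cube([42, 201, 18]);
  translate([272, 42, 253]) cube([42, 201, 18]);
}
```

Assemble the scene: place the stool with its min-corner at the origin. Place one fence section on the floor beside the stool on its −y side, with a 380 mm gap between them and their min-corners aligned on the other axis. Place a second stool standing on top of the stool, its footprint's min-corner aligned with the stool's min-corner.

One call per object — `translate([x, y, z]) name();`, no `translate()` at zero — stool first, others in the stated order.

stool();
translate([0, -472, 0]) fence_section();
translate([0, 0, 424]) stool_2();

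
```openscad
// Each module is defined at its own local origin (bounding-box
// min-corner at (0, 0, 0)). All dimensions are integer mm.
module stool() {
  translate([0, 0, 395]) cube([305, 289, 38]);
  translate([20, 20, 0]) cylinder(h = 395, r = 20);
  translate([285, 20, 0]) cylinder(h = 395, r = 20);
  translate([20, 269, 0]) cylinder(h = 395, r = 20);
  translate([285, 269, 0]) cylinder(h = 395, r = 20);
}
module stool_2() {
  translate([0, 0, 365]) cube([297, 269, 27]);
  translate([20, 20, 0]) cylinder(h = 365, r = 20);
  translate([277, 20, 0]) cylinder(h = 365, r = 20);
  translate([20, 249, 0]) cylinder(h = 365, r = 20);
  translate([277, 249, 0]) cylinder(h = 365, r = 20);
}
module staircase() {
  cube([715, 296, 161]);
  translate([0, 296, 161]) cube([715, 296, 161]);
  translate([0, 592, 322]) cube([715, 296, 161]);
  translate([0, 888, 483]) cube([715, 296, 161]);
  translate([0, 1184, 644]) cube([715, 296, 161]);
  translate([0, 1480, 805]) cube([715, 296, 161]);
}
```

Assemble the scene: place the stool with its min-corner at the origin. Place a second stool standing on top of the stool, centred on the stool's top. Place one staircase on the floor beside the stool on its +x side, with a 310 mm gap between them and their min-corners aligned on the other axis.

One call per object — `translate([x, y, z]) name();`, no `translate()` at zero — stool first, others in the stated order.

stool();
translate([4, 10, 433]) stool_2();
translate([615, 0, 0]) staircase();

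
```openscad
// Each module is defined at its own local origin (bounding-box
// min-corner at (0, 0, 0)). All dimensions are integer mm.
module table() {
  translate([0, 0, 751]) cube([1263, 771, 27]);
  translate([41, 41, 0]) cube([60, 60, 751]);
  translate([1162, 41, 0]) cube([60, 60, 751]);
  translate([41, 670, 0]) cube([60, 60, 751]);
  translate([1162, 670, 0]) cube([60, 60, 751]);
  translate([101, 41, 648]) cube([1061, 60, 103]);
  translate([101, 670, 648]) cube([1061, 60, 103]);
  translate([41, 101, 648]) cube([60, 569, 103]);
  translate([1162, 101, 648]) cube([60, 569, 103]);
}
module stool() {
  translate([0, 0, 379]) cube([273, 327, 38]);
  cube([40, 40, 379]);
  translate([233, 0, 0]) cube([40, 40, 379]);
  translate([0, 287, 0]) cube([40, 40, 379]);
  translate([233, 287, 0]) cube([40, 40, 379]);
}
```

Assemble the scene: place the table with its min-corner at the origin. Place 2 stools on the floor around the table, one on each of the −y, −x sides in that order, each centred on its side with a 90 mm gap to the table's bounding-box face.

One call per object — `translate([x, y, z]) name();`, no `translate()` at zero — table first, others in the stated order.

table();
translate([495, -417, 0]) stool();
translate([-363, 222, 0]) stool();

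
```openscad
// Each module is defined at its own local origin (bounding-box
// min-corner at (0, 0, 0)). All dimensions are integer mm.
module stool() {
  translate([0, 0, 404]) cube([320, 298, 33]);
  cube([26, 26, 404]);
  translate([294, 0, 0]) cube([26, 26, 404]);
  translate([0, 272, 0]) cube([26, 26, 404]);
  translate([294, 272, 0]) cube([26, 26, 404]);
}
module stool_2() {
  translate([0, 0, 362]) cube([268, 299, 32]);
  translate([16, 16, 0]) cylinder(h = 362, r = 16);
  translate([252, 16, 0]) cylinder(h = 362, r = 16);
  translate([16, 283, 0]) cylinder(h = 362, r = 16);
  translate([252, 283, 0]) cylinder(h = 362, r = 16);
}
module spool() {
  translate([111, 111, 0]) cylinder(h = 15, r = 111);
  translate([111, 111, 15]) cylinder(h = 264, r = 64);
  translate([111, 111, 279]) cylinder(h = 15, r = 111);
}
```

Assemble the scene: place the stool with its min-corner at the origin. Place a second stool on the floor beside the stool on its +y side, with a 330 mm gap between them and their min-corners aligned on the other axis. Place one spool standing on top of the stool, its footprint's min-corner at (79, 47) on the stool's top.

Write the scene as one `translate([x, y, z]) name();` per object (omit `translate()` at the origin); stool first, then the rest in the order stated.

stool();
translate([0, 628, 0]) stool_2();
translate([79, 47, 437]) spool();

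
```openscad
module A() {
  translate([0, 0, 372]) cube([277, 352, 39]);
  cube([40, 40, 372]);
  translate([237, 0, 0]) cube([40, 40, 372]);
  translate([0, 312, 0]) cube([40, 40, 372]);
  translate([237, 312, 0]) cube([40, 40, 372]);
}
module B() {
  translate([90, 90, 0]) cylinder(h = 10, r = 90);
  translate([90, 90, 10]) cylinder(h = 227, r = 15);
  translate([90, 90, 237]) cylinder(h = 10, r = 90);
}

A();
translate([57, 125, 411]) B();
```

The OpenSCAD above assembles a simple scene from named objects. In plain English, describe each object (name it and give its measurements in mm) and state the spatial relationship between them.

A is a four-legged stool. The seat is 277×352 mm, 39 mm thick, top at z = 411 mm. It stands on four square legs, each 40×40 mm in cross-section, from z = 0 to the seat underside, each flush with a corner of the seat.

B is a spool: two coaxial disc flanges of radius 90 mm and thickness 10 mm, joined by a core cylinder of radius 15 mm and height 227 mm. The lower flange rests on z = 0 and the three cylinders share a vertical axis.

The spool is on top of the stool.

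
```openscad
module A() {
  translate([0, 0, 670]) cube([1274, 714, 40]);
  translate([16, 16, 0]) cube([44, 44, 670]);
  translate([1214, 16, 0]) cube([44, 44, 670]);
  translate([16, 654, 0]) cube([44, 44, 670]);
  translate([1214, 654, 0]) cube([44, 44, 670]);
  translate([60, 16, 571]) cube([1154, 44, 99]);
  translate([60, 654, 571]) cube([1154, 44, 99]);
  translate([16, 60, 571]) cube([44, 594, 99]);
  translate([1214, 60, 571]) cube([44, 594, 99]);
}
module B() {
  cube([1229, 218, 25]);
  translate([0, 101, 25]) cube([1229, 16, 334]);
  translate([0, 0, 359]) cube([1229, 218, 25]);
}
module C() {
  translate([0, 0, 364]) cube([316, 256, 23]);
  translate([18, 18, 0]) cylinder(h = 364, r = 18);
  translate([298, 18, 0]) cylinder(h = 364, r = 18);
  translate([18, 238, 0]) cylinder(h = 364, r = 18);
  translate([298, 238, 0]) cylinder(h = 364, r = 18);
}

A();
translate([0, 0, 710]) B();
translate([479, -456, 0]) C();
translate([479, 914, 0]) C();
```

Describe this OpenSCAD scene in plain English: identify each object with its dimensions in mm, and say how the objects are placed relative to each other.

A is a table with a 1274×714 mm rectangular top, 40 mm thick, top surface at z = 710 mm, supported by four 44×44 mm square legs, each inset 16 mm from the nearest pair of top edges, running from the floor. Four apron rails, 44 mm thick and 99 mm tall, run between adjacent legs with their top edges flush with the underside of the top and their outer faces flush with the legs' outer faces.

B is an I-beam lying along x, 1229 mm long. Overall section height 384 mm. Two flanges 218 mm wide (y) and 25 mm thick, one on the floor and one at the top; a web 16 mm thick runs between them, centred on the flange width.

C is a four-legged stool. The seat is 316×256 mm, 23 mm thick, top at z = 387 mm. It stands on four round legs, each 36 mm in diameter, from z = 0 to the seat underside, each leg's axis is inset half a diameter from the nearest pair of seat edges (so the leg's bounding box is flush with the corner).

The I-beam is on top of the table. Two stools sit around the table at the −y, +y sides.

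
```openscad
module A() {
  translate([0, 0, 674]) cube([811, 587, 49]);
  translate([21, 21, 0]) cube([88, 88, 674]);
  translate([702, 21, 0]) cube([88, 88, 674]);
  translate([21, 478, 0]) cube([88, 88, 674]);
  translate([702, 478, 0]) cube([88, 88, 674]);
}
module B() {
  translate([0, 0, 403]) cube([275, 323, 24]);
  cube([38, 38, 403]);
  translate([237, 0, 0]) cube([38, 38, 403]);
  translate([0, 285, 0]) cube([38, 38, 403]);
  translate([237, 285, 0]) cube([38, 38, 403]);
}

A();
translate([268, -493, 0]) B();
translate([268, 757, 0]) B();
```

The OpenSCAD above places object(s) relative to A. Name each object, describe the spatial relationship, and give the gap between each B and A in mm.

A is a table. B is a stool. Two stools sit around the table at the −y, +y sides. The gap between each stool and the table is 170 mm.

Each stool's nearest face is 170 mm from the table's bounding box.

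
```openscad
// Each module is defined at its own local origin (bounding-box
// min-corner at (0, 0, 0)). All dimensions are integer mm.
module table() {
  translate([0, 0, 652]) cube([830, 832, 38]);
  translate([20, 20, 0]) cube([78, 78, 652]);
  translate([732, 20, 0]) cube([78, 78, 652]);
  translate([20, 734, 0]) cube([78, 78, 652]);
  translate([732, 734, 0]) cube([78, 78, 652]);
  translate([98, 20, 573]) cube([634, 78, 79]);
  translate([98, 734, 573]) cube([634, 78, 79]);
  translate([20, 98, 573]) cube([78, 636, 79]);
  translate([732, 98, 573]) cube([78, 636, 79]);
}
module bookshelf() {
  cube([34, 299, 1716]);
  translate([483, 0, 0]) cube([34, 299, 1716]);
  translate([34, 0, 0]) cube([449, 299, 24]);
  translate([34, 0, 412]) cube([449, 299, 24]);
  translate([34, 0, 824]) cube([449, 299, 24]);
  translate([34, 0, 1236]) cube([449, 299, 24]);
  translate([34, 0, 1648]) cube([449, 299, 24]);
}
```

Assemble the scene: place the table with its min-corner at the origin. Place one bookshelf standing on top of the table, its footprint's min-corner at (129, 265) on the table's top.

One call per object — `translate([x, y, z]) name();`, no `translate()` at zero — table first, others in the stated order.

table();
translate([129, 265, 690]) bookshelf();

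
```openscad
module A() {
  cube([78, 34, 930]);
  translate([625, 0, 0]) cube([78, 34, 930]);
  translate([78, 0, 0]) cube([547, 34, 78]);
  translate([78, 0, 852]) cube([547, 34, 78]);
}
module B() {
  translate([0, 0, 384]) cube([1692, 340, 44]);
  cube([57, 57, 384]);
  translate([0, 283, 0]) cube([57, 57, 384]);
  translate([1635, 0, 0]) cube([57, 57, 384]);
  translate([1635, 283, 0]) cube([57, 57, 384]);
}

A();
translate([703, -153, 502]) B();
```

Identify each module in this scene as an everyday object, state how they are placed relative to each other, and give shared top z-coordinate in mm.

Both tops at z = 930 mm.

A is a picture frame. B is a bench. The bench is beside the picture frame with their tops flush at z = 930. The shared top z-coordinate is 930 mm.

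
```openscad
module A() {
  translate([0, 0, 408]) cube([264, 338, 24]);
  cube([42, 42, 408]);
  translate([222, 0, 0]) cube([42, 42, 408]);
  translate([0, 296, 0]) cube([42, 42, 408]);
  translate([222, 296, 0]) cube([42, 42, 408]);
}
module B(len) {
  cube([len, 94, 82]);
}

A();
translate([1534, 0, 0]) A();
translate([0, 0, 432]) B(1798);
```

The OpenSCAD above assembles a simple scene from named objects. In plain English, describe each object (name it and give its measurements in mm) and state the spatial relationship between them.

A is a four-legged stool. The seat is 264×338 mm, 24 mm thick, top at z = 432 mm. It stands on four square legs, each 42×42 mm in cross-section, from z = 0 to the seat underside, each flush with a corner of the seat.

B is a rectangular beam 1798 mm long (x), 94 mm deep (y), 82 mm thick (z).

The beam spans the tops of two stools placed 1270 mm apart, resting at z = 432 mm.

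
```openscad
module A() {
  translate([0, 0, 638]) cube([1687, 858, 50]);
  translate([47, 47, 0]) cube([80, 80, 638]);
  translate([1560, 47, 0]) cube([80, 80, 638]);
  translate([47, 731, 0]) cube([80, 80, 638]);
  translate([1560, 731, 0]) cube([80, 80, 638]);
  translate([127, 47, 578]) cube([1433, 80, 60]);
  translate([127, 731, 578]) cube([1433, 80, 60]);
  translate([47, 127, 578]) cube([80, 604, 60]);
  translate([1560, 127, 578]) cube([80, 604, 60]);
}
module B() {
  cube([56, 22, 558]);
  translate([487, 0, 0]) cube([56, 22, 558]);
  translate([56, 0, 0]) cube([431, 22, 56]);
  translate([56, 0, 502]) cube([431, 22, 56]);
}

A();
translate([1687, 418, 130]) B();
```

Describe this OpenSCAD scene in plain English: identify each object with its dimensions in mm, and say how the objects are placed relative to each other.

A is a table: top 1687 mm (x) × 858 mm (y), 50 mm thick, upper face at z = 688 mm, on four 80×80 mm square legs, each inset 47 mm from the nearest pair of top edges, running from z = 0 to the bottom of the top. Four apron rails, 80 mm thick and 60 mm tall, run between adjacent legs with their top edges flush with the underside of the top and their outer faces flush with the legs' outer faces.

B is a rectangular picture frame lying in the x–z plane (depth along y). The opening is 431 mm wide (x) by 446 mm tall (z), surrounded by a border 56 mm wide on all four sides. The frame is 22 mm deep and is made of two full-height vertical stiles with two horizontal rails fitted between them.

The picture frame is beside the table with their tops flush at z = 688.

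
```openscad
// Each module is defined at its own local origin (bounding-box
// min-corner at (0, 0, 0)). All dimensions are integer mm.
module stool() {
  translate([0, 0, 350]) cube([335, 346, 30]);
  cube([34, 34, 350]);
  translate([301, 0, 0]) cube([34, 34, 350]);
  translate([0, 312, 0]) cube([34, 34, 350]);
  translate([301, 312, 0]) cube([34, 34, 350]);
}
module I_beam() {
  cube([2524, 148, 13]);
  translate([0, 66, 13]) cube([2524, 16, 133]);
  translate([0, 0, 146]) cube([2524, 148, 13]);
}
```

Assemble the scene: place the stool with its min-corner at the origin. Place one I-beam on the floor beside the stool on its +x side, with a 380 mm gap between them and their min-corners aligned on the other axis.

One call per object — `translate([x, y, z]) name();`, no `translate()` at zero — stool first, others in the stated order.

stool();
translate([715, 0, 0]) I_beam();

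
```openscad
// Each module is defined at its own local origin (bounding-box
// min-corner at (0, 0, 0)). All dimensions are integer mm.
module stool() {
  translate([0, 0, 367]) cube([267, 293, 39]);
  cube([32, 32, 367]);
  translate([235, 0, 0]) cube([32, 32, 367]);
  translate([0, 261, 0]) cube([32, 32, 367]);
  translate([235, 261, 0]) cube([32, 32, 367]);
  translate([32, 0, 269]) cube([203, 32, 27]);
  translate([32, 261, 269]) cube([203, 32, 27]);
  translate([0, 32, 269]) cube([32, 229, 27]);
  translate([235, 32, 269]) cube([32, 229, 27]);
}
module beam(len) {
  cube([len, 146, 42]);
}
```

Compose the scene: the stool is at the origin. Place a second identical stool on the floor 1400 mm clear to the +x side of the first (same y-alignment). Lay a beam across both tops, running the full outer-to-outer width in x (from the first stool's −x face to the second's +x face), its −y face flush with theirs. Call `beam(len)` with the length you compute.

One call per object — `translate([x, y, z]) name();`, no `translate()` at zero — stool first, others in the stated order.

stool();
translate([1667, 0, 0]) stool();
translate([0, 0, 406]) beam(1934);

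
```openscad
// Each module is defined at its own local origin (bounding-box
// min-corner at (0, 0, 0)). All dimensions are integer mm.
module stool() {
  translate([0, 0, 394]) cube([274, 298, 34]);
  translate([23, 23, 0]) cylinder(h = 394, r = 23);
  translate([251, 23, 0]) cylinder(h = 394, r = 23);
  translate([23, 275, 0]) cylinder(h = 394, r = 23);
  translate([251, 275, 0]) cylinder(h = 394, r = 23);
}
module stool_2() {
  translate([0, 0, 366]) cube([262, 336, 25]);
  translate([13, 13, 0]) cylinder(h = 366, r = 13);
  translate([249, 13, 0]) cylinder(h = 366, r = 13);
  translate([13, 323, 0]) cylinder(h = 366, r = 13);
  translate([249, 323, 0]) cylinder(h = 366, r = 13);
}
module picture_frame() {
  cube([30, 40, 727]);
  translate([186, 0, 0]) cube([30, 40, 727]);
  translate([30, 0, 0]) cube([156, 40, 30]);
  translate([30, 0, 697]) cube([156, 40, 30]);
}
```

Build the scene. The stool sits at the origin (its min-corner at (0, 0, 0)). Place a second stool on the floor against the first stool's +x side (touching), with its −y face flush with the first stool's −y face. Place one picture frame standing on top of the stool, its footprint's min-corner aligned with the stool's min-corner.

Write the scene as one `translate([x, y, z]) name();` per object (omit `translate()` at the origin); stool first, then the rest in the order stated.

stool();
translate([274, 0, 0]) stool_2();
translate([0, 0, 428]) picture_frame();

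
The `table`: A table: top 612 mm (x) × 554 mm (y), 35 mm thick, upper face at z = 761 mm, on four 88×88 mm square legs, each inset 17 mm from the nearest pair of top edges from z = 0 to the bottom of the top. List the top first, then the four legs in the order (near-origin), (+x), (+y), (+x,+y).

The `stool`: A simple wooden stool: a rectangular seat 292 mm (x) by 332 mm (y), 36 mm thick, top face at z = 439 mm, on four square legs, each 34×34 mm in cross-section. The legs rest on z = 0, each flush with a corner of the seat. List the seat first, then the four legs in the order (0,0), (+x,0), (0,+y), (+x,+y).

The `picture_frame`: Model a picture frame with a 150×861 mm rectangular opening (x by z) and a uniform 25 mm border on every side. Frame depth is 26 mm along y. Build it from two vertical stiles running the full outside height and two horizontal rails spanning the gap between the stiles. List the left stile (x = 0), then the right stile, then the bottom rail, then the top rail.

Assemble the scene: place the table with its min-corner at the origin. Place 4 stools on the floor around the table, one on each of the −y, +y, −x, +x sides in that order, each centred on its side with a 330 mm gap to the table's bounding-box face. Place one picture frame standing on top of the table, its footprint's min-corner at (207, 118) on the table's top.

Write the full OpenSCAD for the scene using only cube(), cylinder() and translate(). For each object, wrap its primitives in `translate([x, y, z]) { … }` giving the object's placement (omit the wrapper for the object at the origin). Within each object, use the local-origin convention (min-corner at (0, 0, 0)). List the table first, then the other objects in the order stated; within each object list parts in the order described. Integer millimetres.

translate([0, 0, 726]) cube([612, 554, 35]);
translate([17, 17, 0]) cube([88, 88, 726]);
translate([507, 17, 0]) cube([88, 88, 726]);
translate([17, 449, 0]) cube([88, 88, 726]);
translate([507, 449, 0]) cube([88, 88, 726]);
translate([160, -662, 0]) {
  translate([0, 0, 403]) cube([292, 332, 36]);
  cube([34, 34, 403]);
  translate([258, 0, 0]) cube([34, 34, 403]);
  translate([0, 298, 0]) cube([34, 34, 403]);
  translate([258, 298, 0]) cube([34, 34, 403]);
}
translate([160, 884, 0]) {
  translate([0, 0, 403]) cube([292, 332, 36]);
  cube([34, 34, 403]);
  translate([258, 0, 0]) cube([34, 34, 403]);
  translate([0, 298, 0]) cube([34, 34, 403]);
  translate([258, 298, 0]) cube([34, 34, 403]);
}
translate([-622, 111, 0]) {
  translate([0, 0, 403]) cube([292, 332, 36]);
  cube([34, 34, 403]);
  translate([258, 0, 0]) cube([34, 34, 403]);
  translate([0, 298, 0]) cube([34, 34, 403]);
  translate([258, 298, 0]) cube([34, 34, 403]);
}
translate([942, 111, 0]) {
  translate([0, 0, 403]) cube([292, 332, 36]);
  cube([34, 34, 403]);
  translate([258, 0, 0]) cube([34, 34, 403]);
  translate([0, 298, 0]) cube([34, 34, 403]);
  translate([258, 298, 0]) cube([34, 34, 403]);
}
translate([207, 118, 761]) {
  cube([25, 26, 911]);
  translate([175, 0, 0]) cube([25, 26, 911]);
  translate([25, 0, 0]) cube([150, 26, 25]);
  translate([25, 0, 886]) cube([150, 26, 25]);
}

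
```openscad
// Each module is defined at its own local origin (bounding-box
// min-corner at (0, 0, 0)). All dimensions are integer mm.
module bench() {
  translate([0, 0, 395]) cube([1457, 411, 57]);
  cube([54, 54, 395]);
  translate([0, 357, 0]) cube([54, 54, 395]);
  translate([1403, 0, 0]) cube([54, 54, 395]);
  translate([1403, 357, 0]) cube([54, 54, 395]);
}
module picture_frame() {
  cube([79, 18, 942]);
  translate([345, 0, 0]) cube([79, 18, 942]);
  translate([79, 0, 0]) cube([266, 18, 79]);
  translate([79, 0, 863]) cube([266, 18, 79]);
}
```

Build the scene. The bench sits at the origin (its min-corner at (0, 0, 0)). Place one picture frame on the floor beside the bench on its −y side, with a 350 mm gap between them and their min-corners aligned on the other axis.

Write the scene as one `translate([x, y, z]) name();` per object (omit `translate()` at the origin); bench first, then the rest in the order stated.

bench();
translate([0, -368, 0]) picture_frame();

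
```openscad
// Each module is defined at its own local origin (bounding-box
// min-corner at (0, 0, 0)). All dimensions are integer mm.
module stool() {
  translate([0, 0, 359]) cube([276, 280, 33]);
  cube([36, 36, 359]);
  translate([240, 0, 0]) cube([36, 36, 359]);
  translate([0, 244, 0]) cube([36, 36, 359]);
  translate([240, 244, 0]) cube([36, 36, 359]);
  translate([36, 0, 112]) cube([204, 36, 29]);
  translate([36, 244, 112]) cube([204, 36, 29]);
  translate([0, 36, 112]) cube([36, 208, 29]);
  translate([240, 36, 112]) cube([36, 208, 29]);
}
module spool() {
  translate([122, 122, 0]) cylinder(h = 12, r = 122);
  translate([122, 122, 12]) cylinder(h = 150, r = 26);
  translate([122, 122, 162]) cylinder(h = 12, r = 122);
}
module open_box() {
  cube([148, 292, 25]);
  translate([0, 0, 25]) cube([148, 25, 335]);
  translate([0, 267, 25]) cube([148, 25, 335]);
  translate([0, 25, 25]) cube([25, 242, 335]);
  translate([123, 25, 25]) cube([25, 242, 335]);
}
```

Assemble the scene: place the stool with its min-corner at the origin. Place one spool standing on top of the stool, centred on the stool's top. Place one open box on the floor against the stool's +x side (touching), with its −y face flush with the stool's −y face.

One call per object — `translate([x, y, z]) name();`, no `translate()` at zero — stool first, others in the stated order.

stool();
translate([16, 18, 392]) spool();
translate([276, 0, 0]) open_box();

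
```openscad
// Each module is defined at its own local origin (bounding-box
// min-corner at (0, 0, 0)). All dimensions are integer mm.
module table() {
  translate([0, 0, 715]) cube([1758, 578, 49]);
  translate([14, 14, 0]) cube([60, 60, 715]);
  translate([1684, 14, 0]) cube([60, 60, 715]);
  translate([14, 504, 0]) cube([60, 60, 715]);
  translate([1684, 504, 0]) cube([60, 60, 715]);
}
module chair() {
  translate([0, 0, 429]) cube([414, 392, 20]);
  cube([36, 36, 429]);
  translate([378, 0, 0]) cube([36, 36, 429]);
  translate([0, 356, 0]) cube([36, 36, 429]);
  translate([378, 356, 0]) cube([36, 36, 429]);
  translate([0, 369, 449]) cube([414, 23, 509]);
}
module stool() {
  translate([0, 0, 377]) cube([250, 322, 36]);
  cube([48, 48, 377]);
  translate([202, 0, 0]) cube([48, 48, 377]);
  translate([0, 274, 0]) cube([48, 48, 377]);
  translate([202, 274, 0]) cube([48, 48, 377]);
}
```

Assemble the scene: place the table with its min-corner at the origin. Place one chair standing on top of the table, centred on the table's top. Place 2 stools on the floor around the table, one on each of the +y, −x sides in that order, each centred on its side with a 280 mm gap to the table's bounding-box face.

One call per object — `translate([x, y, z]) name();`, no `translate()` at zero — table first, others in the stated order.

table();
translate([672, 93, 764]) chair();
translate([754, 858, 0]) stool();
translate([-530, 128, 0]) stool();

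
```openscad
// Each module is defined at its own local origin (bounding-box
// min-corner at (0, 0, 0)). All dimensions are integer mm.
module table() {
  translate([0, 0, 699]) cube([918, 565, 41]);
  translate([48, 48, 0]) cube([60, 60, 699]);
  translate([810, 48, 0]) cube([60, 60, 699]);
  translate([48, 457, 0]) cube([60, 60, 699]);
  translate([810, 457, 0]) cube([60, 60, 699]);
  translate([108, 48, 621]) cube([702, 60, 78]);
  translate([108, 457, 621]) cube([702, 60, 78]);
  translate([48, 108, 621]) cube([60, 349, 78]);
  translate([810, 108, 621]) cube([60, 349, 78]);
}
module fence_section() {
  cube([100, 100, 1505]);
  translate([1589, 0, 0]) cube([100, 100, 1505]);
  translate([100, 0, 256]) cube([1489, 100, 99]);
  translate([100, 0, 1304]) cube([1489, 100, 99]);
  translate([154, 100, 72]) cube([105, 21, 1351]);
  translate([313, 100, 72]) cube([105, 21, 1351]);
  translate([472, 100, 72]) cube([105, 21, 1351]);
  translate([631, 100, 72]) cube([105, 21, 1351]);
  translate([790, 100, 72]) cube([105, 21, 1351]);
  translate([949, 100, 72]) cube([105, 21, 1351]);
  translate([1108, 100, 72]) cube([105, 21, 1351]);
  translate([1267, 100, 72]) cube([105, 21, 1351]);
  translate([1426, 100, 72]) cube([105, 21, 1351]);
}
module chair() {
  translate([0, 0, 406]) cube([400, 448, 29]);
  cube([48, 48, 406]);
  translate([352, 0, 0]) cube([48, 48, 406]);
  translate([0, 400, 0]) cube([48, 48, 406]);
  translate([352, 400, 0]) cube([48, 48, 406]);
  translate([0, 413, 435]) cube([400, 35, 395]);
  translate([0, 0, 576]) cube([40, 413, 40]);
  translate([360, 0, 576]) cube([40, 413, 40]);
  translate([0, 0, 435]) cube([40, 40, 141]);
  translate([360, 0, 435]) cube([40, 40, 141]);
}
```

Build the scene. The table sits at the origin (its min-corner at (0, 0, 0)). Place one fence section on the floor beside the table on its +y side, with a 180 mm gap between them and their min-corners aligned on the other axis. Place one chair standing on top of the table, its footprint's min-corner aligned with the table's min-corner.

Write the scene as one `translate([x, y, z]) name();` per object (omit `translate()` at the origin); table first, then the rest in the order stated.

table();
translate([0, 745, 0]) fence_section();
translate([0, 0, 740]) chair();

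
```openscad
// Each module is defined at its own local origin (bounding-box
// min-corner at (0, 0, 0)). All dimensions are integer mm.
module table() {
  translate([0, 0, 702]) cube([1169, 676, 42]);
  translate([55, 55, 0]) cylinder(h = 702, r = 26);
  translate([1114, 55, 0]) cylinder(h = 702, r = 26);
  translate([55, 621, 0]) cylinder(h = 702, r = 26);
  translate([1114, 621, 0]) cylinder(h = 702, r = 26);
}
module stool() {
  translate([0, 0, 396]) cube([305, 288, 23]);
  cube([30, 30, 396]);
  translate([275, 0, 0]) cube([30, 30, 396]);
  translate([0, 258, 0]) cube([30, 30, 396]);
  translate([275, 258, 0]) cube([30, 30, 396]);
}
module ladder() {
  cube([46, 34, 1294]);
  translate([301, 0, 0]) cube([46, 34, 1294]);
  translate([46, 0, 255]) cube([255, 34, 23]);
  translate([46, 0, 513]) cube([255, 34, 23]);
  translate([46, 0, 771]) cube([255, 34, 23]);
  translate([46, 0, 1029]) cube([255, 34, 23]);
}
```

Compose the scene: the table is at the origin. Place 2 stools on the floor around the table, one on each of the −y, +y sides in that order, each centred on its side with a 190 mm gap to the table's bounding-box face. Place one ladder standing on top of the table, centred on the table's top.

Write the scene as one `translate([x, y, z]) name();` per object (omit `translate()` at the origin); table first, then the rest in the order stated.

table();
translate([432, -478, 0]) stool();
translate([432, 866, 0]) stool();
translate([411, 321, 744]) ladder();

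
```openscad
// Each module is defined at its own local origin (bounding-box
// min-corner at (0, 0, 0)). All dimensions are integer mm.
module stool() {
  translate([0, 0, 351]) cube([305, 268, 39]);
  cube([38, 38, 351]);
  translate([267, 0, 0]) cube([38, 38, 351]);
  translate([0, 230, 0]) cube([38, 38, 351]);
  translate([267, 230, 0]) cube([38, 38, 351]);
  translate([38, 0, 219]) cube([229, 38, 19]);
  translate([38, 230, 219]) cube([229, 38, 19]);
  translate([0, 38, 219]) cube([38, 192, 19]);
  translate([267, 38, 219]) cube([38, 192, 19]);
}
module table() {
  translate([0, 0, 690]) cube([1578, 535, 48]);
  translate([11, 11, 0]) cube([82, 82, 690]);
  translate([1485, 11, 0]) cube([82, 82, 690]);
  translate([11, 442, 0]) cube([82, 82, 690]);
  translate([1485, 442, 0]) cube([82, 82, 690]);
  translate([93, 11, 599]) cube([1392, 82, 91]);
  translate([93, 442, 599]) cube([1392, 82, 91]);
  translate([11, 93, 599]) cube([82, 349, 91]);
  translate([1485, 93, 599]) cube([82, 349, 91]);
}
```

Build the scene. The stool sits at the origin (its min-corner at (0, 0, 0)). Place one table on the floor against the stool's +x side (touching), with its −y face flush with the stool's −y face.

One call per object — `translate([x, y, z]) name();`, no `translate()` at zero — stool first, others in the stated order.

stool();
translate([305, 0, 0]) table();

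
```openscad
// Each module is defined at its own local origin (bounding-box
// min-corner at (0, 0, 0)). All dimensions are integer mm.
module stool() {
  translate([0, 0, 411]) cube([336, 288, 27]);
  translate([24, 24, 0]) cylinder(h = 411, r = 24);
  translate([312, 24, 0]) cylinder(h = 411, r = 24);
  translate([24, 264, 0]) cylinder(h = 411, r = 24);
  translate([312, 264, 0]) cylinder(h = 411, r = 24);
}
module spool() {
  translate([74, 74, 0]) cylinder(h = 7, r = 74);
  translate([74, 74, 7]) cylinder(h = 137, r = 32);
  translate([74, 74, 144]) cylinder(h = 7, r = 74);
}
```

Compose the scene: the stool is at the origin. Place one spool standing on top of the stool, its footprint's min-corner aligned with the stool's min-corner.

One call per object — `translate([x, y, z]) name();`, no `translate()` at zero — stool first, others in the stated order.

stool();
translate([0, 0, 438]) spool();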